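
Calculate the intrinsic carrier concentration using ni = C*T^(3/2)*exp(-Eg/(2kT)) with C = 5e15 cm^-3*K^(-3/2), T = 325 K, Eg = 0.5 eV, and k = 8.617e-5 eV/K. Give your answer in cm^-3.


Step 1: Compute kT = 8.617e-5 * 325 = 0.02800525 eV
Step 2: Exponent = -Eg/(2kT) = -0.5/(2*0.02800525) = -8.92690
Step 3: T^(3/2) = 325^1.5 = 5859.02
Step 4: ni = 5e15 * 5859.02 * exp(-8.92690) = 3.89e+15 cm^-3

3.89e+15


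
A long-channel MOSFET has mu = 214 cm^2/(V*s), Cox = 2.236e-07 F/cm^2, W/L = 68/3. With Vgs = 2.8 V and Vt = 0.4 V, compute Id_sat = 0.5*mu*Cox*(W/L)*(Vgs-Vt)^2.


Step 1: Overdrive voltage Vov = Vgs - Vt = 2.8 - 0.4 = 2.4 V
Step 2: W/L = 68/3 = 22.6667
Step 3: Id = 0.5 * 214 * 2.236e-07 * 22.6667 * 2.4^2
Step 4: Id = 3.12e-03 A

3.12e-03


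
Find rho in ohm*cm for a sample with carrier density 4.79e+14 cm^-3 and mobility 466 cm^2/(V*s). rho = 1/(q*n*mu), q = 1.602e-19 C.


Step 1: sigma = q * n * mu = 1.602e-19 * 4.79e+14 * 466 = 3.57589e-02 S/cm
Step 2: rho = 1 / sigma = 1 / 3.57589e-02 = 27.97 ohm*cm

27.97


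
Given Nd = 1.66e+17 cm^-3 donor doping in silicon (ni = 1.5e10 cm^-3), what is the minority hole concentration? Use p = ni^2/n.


Step 1: Since Nd >> ni, n ≈ Nd = 1.66e+17 cm^-3
Step 2: p = ni^2 / n = (1.5e10)^2 / 1.66e+17
Step 3: p = 2.25e20 / 1.66e+17 = 1.36e+03 cm^-3

1.36e+03


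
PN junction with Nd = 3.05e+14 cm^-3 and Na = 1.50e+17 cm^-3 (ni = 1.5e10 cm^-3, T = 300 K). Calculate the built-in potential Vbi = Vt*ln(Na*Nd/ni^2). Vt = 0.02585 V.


Step 1: Compute Na*Nd/ni^2 = 1.50e+17 * 3.05e+14 / (1.5e10)^2 = 2.0333e+11
Step 2: ln(2.0333e+11) = 26.0381
Step 3: Vbi = 0.02585 * 26.0381 = 0.673 V

0.673


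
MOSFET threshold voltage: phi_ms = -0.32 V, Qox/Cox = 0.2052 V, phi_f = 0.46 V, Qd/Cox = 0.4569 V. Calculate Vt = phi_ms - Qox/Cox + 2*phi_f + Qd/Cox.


Step 1: Vt = phi_ms - Qox/Cox + 2*phi_f + Qd/Cox
Step 2: Vt = -0.32 - 0.2052 + 2*0.46 + 0.4569
Step 3: Vt = -0.32 - 0.2052 + 0.92 + 0.4569
Step 4: Vt = 0.8517 V

0.8517


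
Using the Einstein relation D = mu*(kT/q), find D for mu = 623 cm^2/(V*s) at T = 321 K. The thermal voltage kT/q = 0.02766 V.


Step 1: D = mu * (kT/q)
Step 2: D = 623 * 0.02766
Step 3: D = 17.23 cm^2/s

17.23


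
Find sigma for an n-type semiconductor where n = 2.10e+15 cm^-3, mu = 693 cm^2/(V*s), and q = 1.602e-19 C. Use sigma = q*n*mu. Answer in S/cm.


Step 1: sigma = q * n * mu
Step 2: sigma = 1.602e-19 * 2.10e+15 * 693
Step 3: sigma = 2.331e-01 S/cm

2.331e-01


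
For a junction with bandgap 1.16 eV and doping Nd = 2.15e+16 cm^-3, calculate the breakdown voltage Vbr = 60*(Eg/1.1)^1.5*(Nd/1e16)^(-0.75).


Step 1: Eg/1.1 = 1.16/1.1 = 1.054545
Step 2: (Eg/1.1)^1.5 = 1.054545^1.5 = 1.082923
Step 3: (Nd/1e16)^(-0.75) = (2.15)^(-0.75) = 0.563211
Step 4: Vbr = 60 * 1.082923 * 0.563211 = 36.6 V

36.6


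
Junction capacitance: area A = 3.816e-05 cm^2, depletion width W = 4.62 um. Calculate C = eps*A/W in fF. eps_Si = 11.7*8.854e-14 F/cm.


Step 1: eps_Si = 11.7 * 8.854e-14 = 1.035918e-12 F/cm
Step 2: W in cm = 4.62 * 1e-4 = 4.62e-04 cm
Step 3: C = 1.035918e-12 * 3.816e-05 / 4.62e-04 = 8.556414e-14 F
Step 4: C = 85.56 fF

85.56


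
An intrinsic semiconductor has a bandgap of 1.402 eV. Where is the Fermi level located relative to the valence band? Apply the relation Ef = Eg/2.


Step 1: For an intrinsic semiconductor, the Fermi level sits at midgap.
Step 2: Ef = Eg / 2 = 1.402 / 2 = 0.701 eV

0.701


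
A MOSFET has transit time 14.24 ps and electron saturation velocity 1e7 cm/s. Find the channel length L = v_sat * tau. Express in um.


Step 1: tau in seconds = 14.24 ps * 1e-12 = 1.4240e-11 s
Step 2: L = v_sat * tau = 1e7 * 1.4240e-11 = 1.4240e-04 cm
Step 3: L in um = 1.4240e-04 * 1e4 = 1.424 um

1.424


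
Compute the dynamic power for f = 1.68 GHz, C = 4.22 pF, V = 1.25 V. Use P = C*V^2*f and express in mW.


Step 1: V^2 = 1.25^2 = 1.5625 V^2
Step 2: P = C*V^2*f = 4.22e-12 F * 1.5625 * 1.68e9 Hz
Step 3: P = 1.10775e-02 W
Step 4: P = 11.078 mW

11.078


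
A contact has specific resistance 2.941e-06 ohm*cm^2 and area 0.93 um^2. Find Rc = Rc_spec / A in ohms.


Step 1: Convert area to cm^2: 0.93 um^2 = 9.3000e-09 cm^2
Step 2: Rc = Rc_spec / A = 2.941e-06 / 9.3000e-09
Step 3: Rc = 3.16e+02 ohms

3.16e+02


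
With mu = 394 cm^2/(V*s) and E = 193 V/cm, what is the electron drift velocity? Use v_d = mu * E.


Step 1: v_d = mu * E
Step 2: v_d = 394 * 193 = 76042
Step 3: v_d = 7.60e+04 cm/s

7.60e+04


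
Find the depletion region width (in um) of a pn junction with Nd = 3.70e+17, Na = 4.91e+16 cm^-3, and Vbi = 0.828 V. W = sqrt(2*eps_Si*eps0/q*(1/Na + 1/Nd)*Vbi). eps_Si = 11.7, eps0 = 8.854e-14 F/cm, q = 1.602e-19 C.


Step 1: 1/Na + 1/Nd = 1/4.91e+16 + 1/3.70e+17 = 2.30693e-17
Step 2: 2*eps*eps0/q = 2*11.7*8.854e-14/1.602e-19 = 1.293281e+07
Step 3: W^2 = 1.293281e+07 * 2.30693e-17 * 0.828 = 2.47035e-10
Step 4: W = sqrt(2.47035e-10) = 1.572e-05 cm = 0.1572 um

0.1572


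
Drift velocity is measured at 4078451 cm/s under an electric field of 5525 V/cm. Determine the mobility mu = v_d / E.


Step 1: mu = v_d / E
Step 2: mu = 4078451 / 5525
Step 3: mu = 738.18 cm^2/(V*s)

738.18


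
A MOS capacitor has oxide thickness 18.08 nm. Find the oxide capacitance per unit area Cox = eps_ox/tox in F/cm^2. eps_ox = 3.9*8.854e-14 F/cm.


Step 1: eps_ox = 3.9 * 8.854e-14 = 3.45306e-13 F/cm
Step 2: tox in cm = 18.08 nm * 1e-7 = 1.8080e-06 cm
Step 3: Cox = 3.45306e-13 / 1.8080e-06 = 1.91e-07 F/cm^2

1.91e-07


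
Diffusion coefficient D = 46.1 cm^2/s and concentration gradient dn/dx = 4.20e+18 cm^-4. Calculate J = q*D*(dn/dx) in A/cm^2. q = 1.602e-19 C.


Step 1: J = q * D * (dn/dx)
Step 2: J = 1.602e-19 * 46.1 * 4.20e+18
Step 3: J = 3.10e+01 A/cm^2

3.10e+01


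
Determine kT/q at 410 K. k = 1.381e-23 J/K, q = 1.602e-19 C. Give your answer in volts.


Step 1: kT = 1.381e-23 * 410 = 5.6621e-21 J
Step 2: Vt = kT/q = 5.6621e-21 / 1.602e-19
Step 3: Vt = 0.03534 V

0.03534


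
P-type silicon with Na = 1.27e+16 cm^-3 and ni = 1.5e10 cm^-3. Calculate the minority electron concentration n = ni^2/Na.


Step 1: Majority hole concentration p ≈ Na = 1.27e+16 cm^-3
Step 2: n = ni^2 / Na = (1.5e10)^2 / 1.27e+16
Step 3: n = 1.77e+04 cm^-3

1.77e+04


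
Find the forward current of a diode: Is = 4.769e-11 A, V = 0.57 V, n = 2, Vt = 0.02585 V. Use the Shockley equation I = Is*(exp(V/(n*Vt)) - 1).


Step 1: V/(n*Vt) = 0.57/(2*0.02585) = 11.0251
Step 2: exp(11.0251) = 6.1396e+04
Step 3: I = 4.769e-11 * (6.1396e+04 - 1) = 2.93e-06 A

2.93e-06


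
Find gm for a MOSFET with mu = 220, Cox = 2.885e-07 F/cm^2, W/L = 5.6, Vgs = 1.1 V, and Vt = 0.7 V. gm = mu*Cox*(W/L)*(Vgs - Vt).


Step 1: Vov = Vgs - Vt = 1.1 - 0.7 = 0.4 V
Step 2: gm = mu * Cox * (W/L) * Vov
Step 3: gm = 220 * 2.885e-07 * 5.6 * 0.4 = 1.42e-04 S

1.42e-04


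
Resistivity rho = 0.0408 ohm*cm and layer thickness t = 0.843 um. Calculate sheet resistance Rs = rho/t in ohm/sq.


Step 1: Convert thickness to cm: t = 0.843 um = 8.4300e-05 cm
Step 2: Rs = rho / t = 0.0408 / 8.4300e-05
Step 3: Rs = 484.0 ohm/sq

484.0


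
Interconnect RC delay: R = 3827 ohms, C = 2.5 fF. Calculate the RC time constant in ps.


Step 1: tau = R * C
Step 2: tau = 3827 * 2.5 fF = 3827 * 2.5e-15 F
Step 3: tau = 9.5675e-12 s = 9.5675 ps

9.5675


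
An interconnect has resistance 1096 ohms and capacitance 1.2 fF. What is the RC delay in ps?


Step 1: tau = R * C
Step 2: tau = 1096 * 1.2 fF = 1096 * 1.2e-15 F
Step 3: tau = 1.3152e-12 s = 1.3152 ps

1.3152


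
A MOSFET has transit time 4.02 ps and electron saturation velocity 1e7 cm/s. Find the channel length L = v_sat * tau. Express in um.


Step 1: tau in seconds = 4.02 ps * 1e-12 = 4.0200e-12 s
Step 2: L = v_sat * tau = 1e7 * 4.0200e-12 = 4.0200e-05 cm
Step 3: L in um = 4.0200e-05 * 1e4 = 0.402 um

0.402


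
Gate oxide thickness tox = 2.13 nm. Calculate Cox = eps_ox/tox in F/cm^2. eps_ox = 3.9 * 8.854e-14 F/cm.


Step 1: eps_ox = 3.9 * 8.854e-14 = 3.45306e-13 F/cm
Step 2: tox in cm = 2.13 nm * 1e-7 = 2.1300e-07 cm
Step 3: Cox = 3.45306e-13 / 2.1300e-07 = 1.62e-06 F/cm^2

1.62e-06


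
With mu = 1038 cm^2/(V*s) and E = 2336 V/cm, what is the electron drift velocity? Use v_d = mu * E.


Step 1: v_d = mu * E
Step 2: v_d = 1038 * 2336 = 2424768
Step 3: v_d = 2.42e+06 cm/s

2.42e+06


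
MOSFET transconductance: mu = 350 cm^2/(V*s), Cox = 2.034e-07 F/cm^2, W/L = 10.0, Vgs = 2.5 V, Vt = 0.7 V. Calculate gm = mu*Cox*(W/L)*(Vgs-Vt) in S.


Step 1: Vov = Vgs - Vt = 2.5 - 0.7 = 1.8 V
Step 2: gm = mu * Cox * (W/L) * Vov
Step 3: gm = 350 * 2.034e-07 * 10.0 * 1.8 = 1.28e-03 S

1.28e-03


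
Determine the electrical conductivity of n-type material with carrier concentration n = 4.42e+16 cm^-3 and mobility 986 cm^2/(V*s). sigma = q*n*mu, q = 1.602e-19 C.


Step 1: sigma = q * n * mu
Step 2: sigma = 1.602e-19 * 4.42e+16 * 986
Step 3: sigma = 6.982e+00 S/cm

6.982e+00


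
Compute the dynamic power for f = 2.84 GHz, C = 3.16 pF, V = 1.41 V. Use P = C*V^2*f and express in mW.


Step 1: V^2 = 1.41^2 = 1.9881 V^2
Step 2: P = C*V^2*f = 3.16e-12 F * 1.9881 * 2.84e9 Hz
Step 3: P = 1.784200464e-02 W
Step 4: P = 17.842 mW

17.842


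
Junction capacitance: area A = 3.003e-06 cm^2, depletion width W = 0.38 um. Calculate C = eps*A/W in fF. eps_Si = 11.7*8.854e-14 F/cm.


Step 1: eps_Si = 11.7 * 8.854e-14 = 1.035918e-12 F/cm
Step 2: W in cm = 0.38 * 1e-4 = 3.80e-05 cm
Step 3: C = 1.035918e-12 * 3.003e-06 / 3.80e-05 = 8.186478e-14 F
Step 4: C = 81.86 fF

81.86


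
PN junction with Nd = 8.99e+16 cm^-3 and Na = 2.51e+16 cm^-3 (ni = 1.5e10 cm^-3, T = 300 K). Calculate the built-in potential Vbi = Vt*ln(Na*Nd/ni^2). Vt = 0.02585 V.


Step 1: Compute Na*Nd/ni^2 = 2.51e+16 * 8.99e+16 / (1.5e10)^2 = 1.0029e+13
Step 2: ln(1.0029e+13) = 29.9365
Step 3: Vbi = 0.02585 * 29.9365 = 0.774 V

0.774


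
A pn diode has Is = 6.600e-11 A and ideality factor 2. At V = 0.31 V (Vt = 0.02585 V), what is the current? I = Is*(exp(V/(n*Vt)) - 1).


Step 1: V/(n*Vt) = 0.31/(2*0.02585) = 5.9961
Step 2: exp(5.9961) = 4.0186e+02
Step 3: I = 6.600e-11 * (4.0186e+02 - 1) = 2.65e-08 A

2.65e-08


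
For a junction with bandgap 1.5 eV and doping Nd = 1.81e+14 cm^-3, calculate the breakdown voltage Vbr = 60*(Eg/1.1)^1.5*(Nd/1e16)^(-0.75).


Step 1: Eg/1.1 = 1.5/1.1 = 1.363636
Step 2: (Eg/1.1)^1.5 = 1.363636^1.5 = 1.592384
Step 3: (Nd/1e16)^(-0.75) = (0.0181)^(-0.75) = 20.264742
Step 4: Vbr = 60 * 1.592384 * 20.264742 = 1936.2 V

1936.2


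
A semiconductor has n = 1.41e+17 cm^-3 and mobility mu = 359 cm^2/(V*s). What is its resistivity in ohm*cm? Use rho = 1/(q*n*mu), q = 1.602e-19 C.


Step 1: sigma = q * n * mu = 1.602e-19 * 1.41e+17 * 359 = 8.10916e+00 S/cm
Step 2: rho = 1 / sigma = 1 / 8.10916e+00 = 0.1233 ohm*cm

0.1233


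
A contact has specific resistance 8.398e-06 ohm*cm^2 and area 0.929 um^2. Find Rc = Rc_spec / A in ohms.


Step 1: Convert area to cm^2: 0.929 um^2 = 9.2900e-09 cm^2
Step 2: Rc = Rc_spec / A = 8.398e-06 / 9.2900e-09
Step 3: Rc = 9.04e+02 ohms

9.04e+02


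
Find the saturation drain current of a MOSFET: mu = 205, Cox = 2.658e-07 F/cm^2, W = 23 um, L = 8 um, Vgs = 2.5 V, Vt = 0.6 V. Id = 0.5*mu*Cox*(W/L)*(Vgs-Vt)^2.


Step 1: Overdrive voltage Vov = Vgs - Vt = 2.5 - 0.6 = 1.9 V
Step 2: W/L = 23/8 = 2.875
Step 3: Id = 0.5 * 205 * 2.658e-07 * 2.875 * 1.9^2
Step 4: Id = 2.83e-04 A

2.83e-04


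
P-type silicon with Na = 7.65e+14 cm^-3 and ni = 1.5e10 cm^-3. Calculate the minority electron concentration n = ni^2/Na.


Step 1: Majority hole concentration p ≈ Na = 7.65e+14 cm^-3
Step 2: n = ni^2 / Na = (1.5e10)^2 / 7.65e+14
Step 3: n = 2.94e+05 cm^-3

2.94e+05


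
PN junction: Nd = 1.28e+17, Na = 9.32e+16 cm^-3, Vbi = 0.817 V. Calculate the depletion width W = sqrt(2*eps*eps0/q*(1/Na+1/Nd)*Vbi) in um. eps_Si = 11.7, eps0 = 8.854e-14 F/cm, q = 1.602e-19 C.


Step 1: 1/Na + 1/Nd = 1/9.32e+16 + 1/1.28e+17 = 1.85421e-17
Step 2: 2*eps*eps0/q = 2*11.7*8.854e-14/1.602e-19 = 1.293281e+07
Step 3: W^2 = 1.293281e+07 * 1.85421e-17 * 0.817 = 1.95918e-10
Step 4: W = sqrt(1.95918e-10) = 1.400e-05 cm = 0.14 um

0.14


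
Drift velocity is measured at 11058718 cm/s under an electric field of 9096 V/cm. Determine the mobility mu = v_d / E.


Step 1: mu = v_d / E
Step 2: mu = 11058718 / 9096
Step 3: mu = 1215.78 cm^2/(V*s)

1215.78


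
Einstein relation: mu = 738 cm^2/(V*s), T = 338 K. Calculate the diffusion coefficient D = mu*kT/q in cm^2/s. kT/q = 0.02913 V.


Step 1: D = mu * (kT/q)
Step 2: D = 738 * 0.02913
Step 3: D = 21.5 cm^2/s

21.5


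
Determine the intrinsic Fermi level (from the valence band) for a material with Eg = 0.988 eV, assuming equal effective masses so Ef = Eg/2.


Step 1: For an intrinsic semiconductor, the Fermi level sits at midgap.
Step 2: Ef = Eg / 2 = 0.988 / 2 = 0.494 eV

0.494


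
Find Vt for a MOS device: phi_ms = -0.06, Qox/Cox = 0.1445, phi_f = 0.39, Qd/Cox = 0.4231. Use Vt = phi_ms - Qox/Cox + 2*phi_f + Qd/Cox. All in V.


Step 1: Vt = phi_ms - Qox/Cox + 2*phi_f + Qd/Cox
Step 2: Vt = -0.06 - 0.1445 + 2*0.39 + 0.4231
Step 3: Vt = -0.06 - 0.1445 + 0.78 + 0.4231
Step 4: Vt = 0.9986 V

0.9986


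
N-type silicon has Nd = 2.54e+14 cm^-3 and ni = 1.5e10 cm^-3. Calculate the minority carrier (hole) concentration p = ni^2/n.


Step 1: Since Nd >> ni, n ≈ Nd = 2.54e+14 cm^-3
Step 2: p = ni^2 / n = (1.5e10)^2 / 2.54e+14
Step 3: p = 2.25e20 / 2.54e+14 = 8.86e+05 cm^-3

8.86e+05


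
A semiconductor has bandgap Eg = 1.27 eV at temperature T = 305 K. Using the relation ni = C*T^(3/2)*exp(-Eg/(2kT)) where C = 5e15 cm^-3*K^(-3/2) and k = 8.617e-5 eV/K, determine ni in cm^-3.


Step 1: Compute kT = 8.617e-5 * 305 = 0.02628185 eV
Step 2: Exponent = -Eg/(2kT) = -1.27/(2*0.02628185) = -24.16116
Step 3: T^(3/2) = 305^1.5 = 5326.60
Step 4: ni = 5e15 * 5326.60 * exp(-24.16116) = 8.56e+08 cm^-3

8.56e+08


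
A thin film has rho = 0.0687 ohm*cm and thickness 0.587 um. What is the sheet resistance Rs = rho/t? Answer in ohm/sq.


Step 1: Convert thickness to cm: t = 0.587 um = 5.8700e-05 cm
Step 2: Rs = rho / t = 0.0687 / 5.8700e-05
Step 3: Rs = 1170.4 ohm/sq

1170.4


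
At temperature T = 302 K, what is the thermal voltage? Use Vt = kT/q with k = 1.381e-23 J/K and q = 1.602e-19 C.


Step 1: kT = 1.381e-23 * 302 = 4.17062e-21 J
Step 2: Vt = kT/q = 4.17062e-21 / 1.602e-19
Step 3: Vt = 0.02603 V

0.02603


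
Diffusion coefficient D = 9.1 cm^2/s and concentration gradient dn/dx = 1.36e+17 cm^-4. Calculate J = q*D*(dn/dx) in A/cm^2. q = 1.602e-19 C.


Step 1: J = q * D * (dn/dx)
Step 2: J = 1.602e-19 * 9.1 * 1.36e+17
Step 3: J = 1.98e-01 A/cm^2

1.98e-01


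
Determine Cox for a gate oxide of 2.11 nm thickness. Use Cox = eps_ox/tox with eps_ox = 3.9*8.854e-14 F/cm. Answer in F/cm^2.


Step 1: eps_ox = 3.9 * 8.854e-14 = 3.45306e-13 F/cm
Step 2: tox in cm = 2.11 nm * 1e-7 = 2.1100e-07 cm
Step 3: Cox = 3.45306e-13 / 2.1100e-07 = 1.64e-06 F/cm^2

1.64e-06


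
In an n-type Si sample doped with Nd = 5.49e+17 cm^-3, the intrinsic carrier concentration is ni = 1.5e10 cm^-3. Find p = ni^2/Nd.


Step 1: Since Nd >> ni, n ≈ Nd = 5.49e+17 cm^-3
Step 2: p = ni^2 / n = (1.5e10)^2 / 5.49e+17
Step 3: p = 2.25e20 / 5.49e+17 = 4.10e+02 cm^-3

4.10e+02


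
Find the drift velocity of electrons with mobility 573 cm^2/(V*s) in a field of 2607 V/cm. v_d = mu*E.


Step 1: v_d = mu * E
Step 2: v_d = 573 * 2607 = 1493811
Step 3: v_d = 1.49e+06 cm/s

1.49e+06


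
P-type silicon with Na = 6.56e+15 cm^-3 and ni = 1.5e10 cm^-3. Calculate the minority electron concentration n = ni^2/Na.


Step 1: Majority hole concentration p ≈ Na = 6.56e+15 cm^-3
Step 2: n = ni^2 / Na = (1.5e10)^2 / 6.56e+15
Step 3: n = 3.43e+04 cm^-3

3.43e+04


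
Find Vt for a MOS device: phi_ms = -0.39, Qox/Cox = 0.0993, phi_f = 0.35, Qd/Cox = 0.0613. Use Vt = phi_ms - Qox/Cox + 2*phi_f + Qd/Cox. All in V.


Step 1: Vt = phi_ms - Qox/Cox + 2*phi_f + Qd/Cox
Step 2: Vt = -0.39 - 0.0993 + 2*0.35 + 0.0613
Step 3: Vt = -0.39 - 0.0993 + 0.7 + 0.0613
Step 4: Vt = 0.272 V

0.272


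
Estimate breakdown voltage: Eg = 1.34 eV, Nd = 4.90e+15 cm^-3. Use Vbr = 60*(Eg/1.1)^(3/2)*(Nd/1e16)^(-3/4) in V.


Step 1: Eg/1.1 = 1.34/1.1 = 1.218182
Step 2: (Eg/1.1)^1.5 = 1.218182^1.5 = 1.344523
Step 3: (Nd/1e16)^(-0.75) = (0.49)^(-0.75) = 1.707469
Step 4: Vbr = 60 * 1.344523 * 1.707469 = 137.7 V

137.7


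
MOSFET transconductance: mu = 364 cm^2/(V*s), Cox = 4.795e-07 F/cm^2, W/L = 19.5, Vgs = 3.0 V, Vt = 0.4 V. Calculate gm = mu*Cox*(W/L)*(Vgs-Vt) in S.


Step 1: Vov = Vgs - Vt = 3.0 - 0.4 = 2.6 V
Step 2: gm = mu * Cox * (W/L) * Vov
Step 3: gm = 364 * 4.795e-07 * 19.5 * 2.6 = 8.85e-03 S

8.85e-03


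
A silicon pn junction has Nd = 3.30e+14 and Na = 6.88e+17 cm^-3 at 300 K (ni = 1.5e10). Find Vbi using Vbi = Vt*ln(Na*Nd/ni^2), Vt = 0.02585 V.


Step 1: Compute Na*Nd/ni^2 = 6.88e+17 * 3.30e+14 / (1.5e10)^2 = 1.0091e+12
Step 2: ln(1.0091e+12) = 27.6401
Step 3: Vbi = 0.02585 * 27.6401 = 0.714 V

0.714


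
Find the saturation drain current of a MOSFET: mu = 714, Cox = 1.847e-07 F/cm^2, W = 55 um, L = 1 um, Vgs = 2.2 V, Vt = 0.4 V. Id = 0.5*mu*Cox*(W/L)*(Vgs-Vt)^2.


Step 1: Overdrive voltage Vov = Vgs - Vt = 2.2 - 0.4 = 1.8 V
Step 2: W/L = 55/1 = 55
Step 3: Id = 0.5 * 714 * 1.847e-07 * 55 * 1.8^2
Step 4: Id = 1.18e-02 A

1.18e-02


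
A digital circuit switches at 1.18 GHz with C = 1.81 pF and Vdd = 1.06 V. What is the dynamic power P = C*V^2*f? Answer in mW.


Step 1: V^2 = 1.06^2 = 1.1236 V^2
Step 2: P = C*V^2*f = 1.81e-12 F * 1.1236 * 1.18e9 Hz
Step 3: P = 2.39978488e-03 W
Step 4: P = 2.4 mW

2.4


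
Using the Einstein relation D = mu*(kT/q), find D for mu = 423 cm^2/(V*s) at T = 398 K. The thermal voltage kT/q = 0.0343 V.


Step 1: D = mu * (kT/q)
Step 2: D = 423 * 0.0343
Step 3: D = 14.51 cm^2/s

14.51


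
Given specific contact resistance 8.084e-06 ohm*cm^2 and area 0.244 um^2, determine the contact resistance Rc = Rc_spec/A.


Step 1: Convert area to cm^2: 0.244 um^2 = 2.4400e-09 cm^2
Step 2: Rc = Rc_spec / A = 8.084e-06 / 2.4400e-09
Step 3: Rc = 3.31e+03 ohms

3.31e+03


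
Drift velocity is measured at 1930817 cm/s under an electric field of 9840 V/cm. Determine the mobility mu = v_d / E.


Step 1: mu = v_d / E
Step 2: mu = 1930817 / 9840
Step 3: mu = 196.22 cm^2/(V*s)

196.22


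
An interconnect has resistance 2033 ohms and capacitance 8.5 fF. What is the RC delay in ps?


Step 1: tau = R * C
Step 2: tau = 2033 * 8.5 fF = 2033 * 8.5e-15 F
Step 3: tau = 1.72805e-11 s = 17.2805 ps

17.2805


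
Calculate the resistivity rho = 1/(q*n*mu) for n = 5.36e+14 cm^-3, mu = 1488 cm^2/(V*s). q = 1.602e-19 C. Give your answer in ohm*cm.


Step 1: sigma = q * n * mu = 1.602e-19 * 5.36e+14 * 1488 = 1.27770e-01 S/cm
Step 2: rho = 1 / sigma = 1 / 1.27770e-01 = 7.827 ohm*cm

7.827


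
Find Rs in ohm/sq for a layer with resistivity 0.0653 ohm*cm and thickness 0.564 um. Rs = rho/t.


Step 1: Convert thickness to cm: t = 0.564 um = 5.6400e-05 cm
Step 2: Rs = rho / t = 0.0653 / 5.6400e-05
Step 3: Rs = 1157.8 ohm/sq

1157.8


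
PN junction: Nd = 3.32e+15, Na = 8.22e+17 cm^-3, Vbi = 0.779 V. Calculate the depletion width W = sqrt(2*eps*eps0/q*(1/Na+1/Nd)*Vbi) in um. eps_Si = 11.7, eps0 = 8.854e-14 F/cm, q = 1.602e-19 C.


Step 1: 1/Na + 1/Nd = 1/8.22e+17 + 1/3.32e+15 = 3.02421e-16
Step 2: 2*eps*eps0/q = 2*11.7*8.854e-14/1.602e-19 = 1.293281e+07
Step 3: W^2 = 1.293281e+07 * 3.02421e-16 * 0.779 = 3.04679e-09
Step 4: W = sqrt(3.04679e-09) = 5.520e-05 cm = 0.552 um

0.552


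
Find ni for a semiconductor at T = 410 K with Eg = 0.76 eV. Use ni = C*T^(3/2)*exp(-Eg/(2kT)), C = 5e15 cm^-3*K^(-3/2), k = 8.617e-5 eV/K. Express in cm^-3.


Step 1: Compute kT = 8.617e-5 * 410 = 0.0353297 eV
Step 2: Exponent = -Eg/(2kT) = -0.76/(2*0.0353297) = -10.75582
Step 3: T^(3/2) = 410^1.5 = 8301.87
Step 4: ni = 5e15 * 8301.87 * exp(-10.75582) = 8.85e+14 cm^-3

8.85e+14


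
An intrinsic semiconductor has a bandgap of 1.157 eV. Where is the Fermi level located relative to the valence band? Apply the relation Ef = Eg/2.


Step 1: For an intrinsic semiconductor, the Fermi level sits at midgap.
Step 2: Ef = Eg / 2 = 1.157 / 2 = 0.5785 eV

0.5785


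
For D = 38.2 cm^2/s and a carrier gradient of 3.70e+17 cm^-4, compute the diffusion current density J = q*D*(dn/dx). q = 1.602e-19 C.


Step 1: J = q * D * (dn/dx)
Step 2: J = 1.602e-19 * 38.2 * 3.70e+17
Step 3: J = 2.26e+00 A/cm^2

2.26e+00


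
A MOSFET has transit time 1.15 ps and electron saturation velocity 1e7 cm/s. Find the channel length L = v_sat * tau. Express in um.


Step 1: tau in seconds = 1.15 ps * 1e-12 = 1.1500e-12 s
Step 2: L = v_sat * tau = 1e7 * 1.1500e-12 = 1.1500e-05 cm
Step 3: L in um = 1.1500e-05 * 1e4 = 0.115 um

0.115


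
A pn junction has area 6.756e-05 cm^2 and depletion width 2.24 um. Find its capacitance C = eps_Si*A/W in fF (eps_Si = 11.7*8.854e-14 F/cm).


Step 1: eps_Si = 11.7 * 8.854e-14 = 1.035918e-12 F/cm
Step 2: W in cm = 2.24 * 1e-4 = 2.24e-04 cm
Step 3: C = 1.035918e-12 * 6.756e-05 / 2.24e-04 = 3.124403e-13 F
Step 4: C = 312.44 fF

312.44


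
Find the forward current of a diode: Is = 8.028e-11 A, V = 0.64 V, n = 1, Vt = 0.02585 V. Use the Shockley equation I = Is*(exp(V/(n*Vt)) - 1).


Step 1: V/(n*Vt) = 0.64/(1*0.02585) = 24.7582
Step 2: exp(24.7582) = 5.6539e+10
Step 3: I = 8.028e-11 * (5.6539e+10 - 1) = 4.54e+00 A

4.54e+00


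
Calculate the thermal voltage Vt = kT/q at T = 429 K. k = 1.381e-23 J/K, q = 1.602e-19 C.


Step 1: kT = 1.381e-23 * 429 = 5.92449e-21 J
Step 2: Vt = kT/q = 5.92449e-21 / 1.602e-19
Step 3: Vt = 0.03698 V

0.03698


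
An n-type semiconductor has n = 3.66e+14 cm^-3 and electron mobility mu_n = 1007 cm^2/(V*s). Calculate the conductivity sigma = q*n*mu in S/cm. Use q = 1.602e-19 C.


Step 1: sigma = q * n * mu
Step 2: sigma = 1.602e-19 * 3.66e+14 * 1007
Step 3: sigma = 5.904e-02 S/cm

5.904e-02


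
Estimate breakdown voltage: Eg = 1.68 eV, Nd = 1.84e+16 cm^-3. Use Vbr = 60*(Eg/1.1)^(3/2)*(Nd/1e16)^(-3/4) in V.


Step 1: Eg/1.1 = 1.68/1.1 = 1.527273
Step 2: (Eg/1.1)^1.5 = 1.527273^1.5 = 1.887448
Step 3: (Nd/1e16)^(-0.75) = (1.84)^(-0.75) = 0.632975
Step 4: Vbr = 60 * 1.887448 * 0.632975 = 71.7 V

71.7


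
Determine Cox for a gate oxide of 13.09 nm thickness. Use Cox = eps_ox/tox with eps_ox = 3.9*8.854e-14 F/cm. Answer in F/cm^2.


Step 1: eps_ox = 3.9 * 8.854e-14 = 3.45306e-13 F/cm
Step 2: tox in cm = 13.09 nm * 1e-7 = 1.3090e-06 cm
Step 3: Cox = 3.45306e-13 / 1.3090e-06 = 2.64e-07 F/cm^2

2.64e-07


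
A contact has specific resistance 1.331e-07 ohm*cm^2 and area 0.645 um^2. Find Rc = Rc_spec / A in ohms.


Step 1: Convert area to cm^2: 0.645 um^2 = 6.4500e-09 cm^2
Step 2: Rc = Rc_spec / A = 1.331e-07 / 6.4500e-09
Step 3: Rc = 2.06e+01 ohms

2.06e+01


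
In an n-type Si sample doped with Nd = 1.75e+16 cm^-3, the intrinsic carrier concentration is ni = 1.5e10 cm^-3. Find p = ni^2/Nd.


Step 1: Since Nd >> ni, n ≈ Nd = 1.75e+16 cm^-3
Step 2: p = ni^2 / n = (1.5e10)^2 / 1.75e+16
Step 3: p = 2.25e20 / 1.75e+16 = 1.29e+04 cm^-3

1.29e+04


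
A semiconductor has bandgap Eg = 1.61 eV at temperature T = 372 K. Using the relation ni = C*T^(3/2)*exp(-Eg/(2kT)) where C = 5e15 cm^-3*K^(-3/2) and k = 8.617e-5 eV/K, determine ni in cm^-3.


Step 1: Compute kT = 8.617e-5 * 372 = 0.03205524 eV
Step 2: Exponent = -Eg/(2kT) = -1.61/(2*0.03205524) = -25.11290
Step 3: T^(3/2) = 372^1.5 = 7174.88
Step 4: ni = 5e15 * 7174.88 * exp(-25.11290) = 4.45e+08 cm^-3

4.45e+08


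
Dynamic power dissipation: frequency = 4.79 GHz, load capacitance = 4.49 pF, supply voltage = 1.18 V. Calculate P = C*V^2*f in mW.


Step 1: V^2 = 1.18^2 = 1.3924 V^2
Step 2: P = C*V^2*f = 4.49e-12 F * 1.3924 * 4.79e9 Hz
Step 3: P = 2.994648604e-02 W
Step 4: P = 29.946 mW

29.946


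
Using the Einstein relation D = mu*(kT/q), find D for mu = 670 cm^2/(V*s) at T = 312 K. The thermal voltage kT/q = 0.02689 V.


Step 1: D = mu * (kT/q)
Step 2: D = 670 * 0.02689
Step 3: D = 18.02 cm^2/s

18.02


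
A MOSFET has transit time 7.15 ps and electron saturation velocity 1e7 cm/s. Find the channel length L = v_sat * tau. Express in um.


Step 1: tau in seconds = 7.15 ps * 1e-12 = 7.1500e-12 s
Step 2: L = v_sat * tau = 1e7 * 7.1500e-12 = 7.1500e-05 cm
Step 3: L in um = 7.1500e-05 * 1e4 = 0.715 um

0.715


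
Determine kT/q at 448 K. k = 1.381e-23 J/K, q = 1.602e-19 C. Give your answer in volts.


Step 1: kT = 1.381e-23 * 448 = 6.18688e-21 J
Step 2: Vt = kT/q = 6.18688e-21 / 1.602e-19
Step 3: Vt = 0.03862 V

0.03862


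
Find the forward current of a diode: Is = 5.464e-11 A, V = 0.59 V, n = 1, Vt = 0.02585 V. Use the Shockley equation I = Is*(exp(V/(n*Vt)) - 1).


Step 1: V/(n*Vt) = 0.59/(1*0.02585) = 22.8240
Step 2: exp(22.8240) = 8.1722e+09
Step 3: I = 5.464e-11 * (8.1722e+09 - 1) = 4.47e-01 A

4.47e-01


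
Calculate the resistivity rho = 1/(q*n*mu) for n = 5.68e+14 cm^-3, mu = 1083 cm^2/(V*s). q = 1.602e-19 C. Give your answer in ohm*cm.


Step 1: sigma = q * n * mu = 1.602e-19 * 5.68e+14 * 1083 = 9.85461e-02 S/cm
Step 2: rho = 1 / sigma = 1 / 9.85461e-02 = 10.15 ohm*cm

10.15


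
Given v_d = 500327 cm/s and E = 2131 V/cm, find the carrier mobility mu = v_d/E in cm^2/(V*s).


Step 1: mu = v_d / E
Step 2: mu = 500327 / 2131
Step 3: mu = 234.79 cm^2/(V*s)

234.79


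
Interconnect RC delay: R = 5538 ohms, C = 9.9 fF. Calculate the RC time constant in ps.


Step 1: tau = R * C
Step 2: tau = 5538 * 9.9 fF = 5538 * 9.9e-15 F
Step 3: tau = 5.48262e-11 s = 54.8262 ps

54.8262


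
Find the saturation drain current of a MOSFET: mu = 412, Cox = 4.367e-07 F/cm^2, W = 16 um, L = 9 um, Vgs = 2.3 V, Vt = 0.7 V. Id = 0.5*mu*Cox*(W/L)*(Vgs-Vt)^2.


Step 1: Overdrive voltage Vov = Vgs - Vt = 2.3 - 0.7 = 1.6 V
Step 2: W/L = 16/9 = 1.77778
Step 3: Id = 0.5 * 412 * 4.367e-07 * 1.77778 * 1.6^2
Step 4: Id = 4.09e-04 A

4.09e-04


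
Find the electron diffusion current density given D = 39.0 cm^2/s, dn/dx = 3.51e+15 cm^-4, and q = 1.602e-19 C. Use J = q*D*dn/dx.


Step 1: J = q * D * (dn/dx)
Step 2: J = 1.602e-19 * 39.0 * 3.51e+15
Step 3: J = 2.19e-02 A/cm^2

2.19e-02


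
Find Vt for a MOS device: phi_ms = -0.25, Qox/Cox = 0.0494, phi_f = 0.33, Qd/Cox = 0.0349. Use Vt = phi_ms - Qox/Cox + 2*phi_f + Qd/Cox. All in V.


Step 1: Vt = phi_ms - Qox/Cox + 2*phi_f + Qd/Cox
Step 2: Vt = -0.25 - 0.0494 + 2*0.33 + 0.0349
Step 3: Vt = -0.25 - 0.0494 + 0.66 + 0.0349
Step 4: Vt = 0.3955 V

0.3955


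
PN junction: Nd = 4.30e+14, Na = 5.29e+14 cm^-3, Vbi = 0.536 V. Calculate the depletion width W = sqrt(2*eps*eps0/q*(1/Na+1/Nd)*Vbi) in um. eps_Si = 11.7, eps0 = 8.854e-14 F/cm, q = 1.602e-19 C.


Step 1: 1/Na + 1/Nd = 1/5.29e+14 + 1/4.30e+14 = 4.21594e-15
Step 2: 2*eps*eps0/q = 2*11.7*8.854e-14/1.602e-19 = 1.293281e+07
Step 3: W^2 = 1.293281e+07 * 4.21594e-15 * 0.536 = 2.92248e-08
Step 4: W = sqrt(2.92248e-08) = 1.710e-04 cm = 1.71 um

1.71


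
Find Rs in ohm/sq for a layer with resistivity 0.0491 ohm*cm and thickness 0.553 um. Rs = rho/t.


Step 1: Convert thickness to cm: t = 0.553 um = 5.5300e-05 cm
Step 2: Rs = rho / t = 0.0491 / 5.5300e-05
Step 3: Rs = 887.9 ohm/sq

887.9


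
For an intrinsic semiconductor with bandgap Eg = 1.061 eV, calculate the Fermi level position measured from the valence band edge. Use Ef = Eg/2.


Step 1: For an intrinsic semiconductor, the Fermi level sits at midgap.
Step 2: Ef = Eg / 2 = 1.061 / 2 = 0.5305 eV

0.5305


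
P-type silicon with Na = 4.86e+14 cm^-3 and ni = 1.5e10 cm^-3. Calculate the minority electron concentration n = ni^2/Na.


Step 1: Majority hole concentration p ≈ Na = 4.86e+14 cm^-3
Step 2: n = ni^2 / Na = (1.5e10)^2 / 4.86e+14
Step 3: n = 4.63e+05 cm^-3

4.63e+05


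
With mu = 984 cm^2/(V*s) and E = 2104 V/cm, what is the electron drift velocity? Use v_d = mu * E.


Step 1: v_d = mu * E
Step 2: v_d = 984 * 2104 = 2070336
Step 3: v_d = 2.07e+06 cm/s

2.07e+06


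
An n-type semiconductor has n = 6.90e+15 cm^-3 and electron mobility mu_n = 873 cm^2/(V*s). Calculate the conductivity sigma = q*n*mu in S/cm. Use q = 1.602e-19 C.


Step 1: sigma = q * n * mu
Step 2: sigma = 1.602e-19 * 6.90e+15 * 873
Step 3: sigma = 9.650e-01 S/cm

9.650e-01


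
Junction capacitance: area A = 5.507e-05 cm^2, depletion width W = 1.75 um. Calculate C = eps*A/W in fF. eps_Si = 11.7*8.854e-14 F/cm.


Step 1: eps_Si = 11.7 * 8.854e-14 = 1.035918e-12 F/cm
Step 2: W in cm = 1.75 * 1e-4 = 1.75e-04 cm
Step 3: C = 1.035918e-12 * 5.507e-05 / 1.75e-04 = 3.259886e-13 F
Step 4: C = 325.99 fF

325.99


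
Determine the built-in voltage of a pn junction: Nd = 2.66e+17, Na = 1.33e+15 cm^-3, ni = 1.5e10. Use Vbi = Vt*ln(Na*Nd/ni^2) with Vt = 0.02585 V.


Step 1: Compute Na*Nd/ni^2 = 1.33e+15 * 2.66e+17 / (1.5e10)^2 = 1.5724e+12
Step 2: ln(1.5724e+12) = 28.0836
Step 3: Vbi = 0.02585 * 28.0836 = 0.726 V

0.726


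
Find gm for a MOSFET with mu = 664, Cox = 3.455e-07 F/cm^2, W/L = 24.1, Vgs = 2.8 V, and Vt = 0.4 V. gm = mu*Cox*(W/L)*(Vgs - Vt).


Step 1: Vov = Vgs - Vt = 2.8 - 0.4 = 2.4 V
Step 2: gm = mu * Cox * (W/L) * Vov
Step 3: gm = 664 * 3.455e-07 * 24.1 * 2.4 = 1.33e-02 S

1.33e-02


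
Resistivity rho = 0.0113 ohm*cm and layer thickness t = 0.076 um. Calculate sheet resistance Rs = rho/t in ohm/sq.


Step 1: Convert thickness to cm: t = 0.076 um = 7.6000e-06 cm
Step 2: Rs = rho / t = 0.0113 / 7.6000e-06
Step 3: Rs = 1486.8 ohm/sq

1486.8


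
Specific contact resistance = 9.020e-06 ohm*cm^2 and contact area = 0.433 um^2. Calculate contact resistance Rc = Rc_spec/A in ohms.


Step 1: Convert area to cm^2: 0.433 um^2 = 4.3300e-09 cm^2
Step 2: Rc = Rc_spec / A = 9.020e-06 / 4.3300e-09
Step 3: Rc = 2.08e+03 ohms

2.08e+03


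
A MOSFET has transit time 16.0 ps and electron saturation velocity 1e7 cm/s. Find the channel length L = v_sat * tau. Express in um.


Step 1: tau in seconds = 16.0 ps * 1e-12 = 1.6000e-11 s
Step 2: L = v_sat * tau = 1e7 * 1.6000e-11 = 1.6000e-04 cm
Step 3: L in um = 1.6000e-04 * 1e4 = 1.6 um

1.6


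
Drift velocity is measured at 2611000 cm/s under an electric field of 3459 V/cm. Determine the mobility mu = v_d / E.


Step 1: mu = v_d / E
Step 2: mu = 2611000 / 3459
Step 3: mu = 754.84 cm^2/(V*s)

754.84


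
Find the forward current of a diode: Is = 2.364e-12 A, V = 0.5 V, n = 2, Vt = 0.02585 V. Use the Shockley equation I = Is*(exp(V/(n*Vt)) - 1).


Step 1: V/(n*Vt) = 0.5/(2*0.02585) = 9.6712
Step 2: exp(9.6712) = 1.5854e+04
Step 3: I = 2.364e-12 * (1.5854e+04 - 1) = 3.75e-08 A

3.75e-08


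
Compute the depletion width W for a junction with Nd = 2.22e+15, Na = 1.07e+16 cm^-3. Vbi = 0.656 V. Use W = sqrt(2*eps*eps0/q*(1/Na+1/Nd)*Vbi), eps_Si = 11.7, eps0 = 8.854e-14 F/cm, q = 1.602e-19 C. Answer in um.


Step 1: 1/Na + 1/Nd = 1/1.07e+16 + 1/2.22e+15 = 5.43908e-16
Step 2: 2*eps*eps0/q = 2*11.7*8.854e-14/1.602e-19 = 1.293281e+07
Step 3: W^2 = 1.293281e+07 * 5.43908e-16 * 0.656 = 4.61447e-09
Step 4: W = sqrt(4.61447e-09) = 6.793e-05 cm = 0.6793 um

0.6793


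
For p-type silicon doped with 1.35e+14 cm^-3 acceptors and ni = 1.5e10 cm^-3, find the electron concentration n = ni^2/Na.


Step 1: Majority hole concentration p ≈ Na = 1.35e+14 cm^-3
Step 2: n = ni^2 / Na = (1.5e10)^2 / 1.35e+14
Step 3: n = 1.67e+06 cm^-3

1.67e+06


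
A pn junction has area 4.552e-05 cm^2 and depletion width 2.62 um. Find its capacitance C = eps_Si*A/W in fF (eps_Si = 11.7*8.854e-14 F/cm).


Step 1: eps_Si = 11.7 * 8.854e-14 = 1.035918e-12 F/cm
Step 2: W in cm = 2.62 * 1e-4 = 2.62e-04 cm
Step 3: C = 1.035918e-12 * 4.552e-05 / 2.62e-04 = 1.799809e-13 F
Step 4: C = 179.98 fF

179.98


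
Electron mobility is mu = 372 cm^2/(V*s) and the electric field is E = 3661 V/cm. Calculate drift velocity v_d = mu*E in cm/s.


Step 1: v_d = mu * E
Step 2: v_d = 372 * 3661 = 1361892
Step 3: v_d = 1.36e+06 cm/s

1.36e+06


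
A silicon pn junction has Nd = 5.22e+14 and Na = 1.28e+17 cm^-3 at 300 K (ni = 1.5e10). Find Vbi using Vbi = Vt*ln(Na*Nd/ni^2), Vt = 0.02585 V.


Step 1: Compute Na*Nd/ni^2 = 1.28e+17 * 5.22e+14 / (1.5e10)^2 = 2.9696e+11
Step 2: ln(2.9696e+11) = 26.4169
Step 3: Vbi = 0.02585 * 26.4169 = 0.683 V

0.683


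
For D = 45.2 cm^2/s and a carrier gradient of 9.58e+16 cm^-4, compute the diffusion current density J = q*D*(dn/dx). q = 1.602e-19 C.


Step 1: J = q * D * (dn/dx)
Step 2: J = 1.602e-19 * 45.2 * 9.58e+16
Step 3: J = 6.94e-01 A/cm^2

6.94e-01


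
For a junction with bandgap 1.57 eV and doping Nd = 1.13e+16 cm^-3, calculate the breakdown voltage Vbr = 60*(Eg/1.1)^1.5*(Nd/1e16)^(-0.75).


Step 1: Eg/1.1 = 1.57/1.1 = 1.427273
Step 2: (Eg/1.1)^1.5 = 1.427273^1.5 = 1.705142
Step 3: (Nd/1e16)^(-0.75) = (1.13)^(-0.75) = 0.912412
Step 4: Vbr = 60 * 1.705142 * 0.912412 = 93.3 V

93.3


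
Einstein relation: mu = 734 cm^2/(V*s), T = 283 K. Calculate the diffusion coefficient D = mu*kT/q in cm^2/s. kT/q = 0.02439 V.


Step 1: D = mu * (kT/q)
Step 2: D = 734 * 0.02439
Step 3: D = 17.9 cm^2/s

17.9


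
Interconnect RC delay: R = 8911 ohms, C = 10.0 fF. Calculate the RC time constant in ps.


Step 1: tau = R * C
Step 2: tau = 8911 * 10.0 fF = 8911 * 1.0e-14 F
Step 3: tau = 8.911e-11 s = 89.11 ps

89.11


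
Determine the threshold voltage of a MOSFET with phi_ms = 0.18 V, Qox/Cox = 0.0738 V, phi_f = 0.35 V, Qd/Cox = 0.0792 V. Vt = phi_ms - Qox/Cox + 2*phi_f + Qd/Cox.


Step 1: Vt = phi_ms - Qox/Cox + 2*phi_f + Qd/Cox
Step 2: Vt = 0.18 - 0.0738 + 2*0.35 + 0.0792
Step 3: Vt = 0.18 - 0.0738 + 0.7 + 0.0792
Step 4: Vt = 0.8854 V

0.8854


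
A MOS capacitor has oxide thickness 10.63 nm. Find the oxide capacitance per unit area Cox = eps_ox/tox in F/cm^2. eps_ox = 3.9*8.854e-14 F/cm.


Step 1: eps_ox = 3.9 * 8.854e-14 = 3.45306e-13 F/cm
Step 2: tox in cm = 10.63 nm * 1e-7 = 1.0630e-06 cm
Step 3: Cox = 3.45306e-13 / 1.0630e-06 = 3.25e-07 F/cm^2

3.25e-07


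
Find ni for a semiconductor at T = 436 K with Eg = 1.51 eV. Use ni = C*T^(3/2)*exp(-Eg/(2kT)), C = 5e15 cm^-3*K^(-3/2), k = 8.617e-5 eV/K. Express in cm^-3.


Step 1: Compute kT = 8.617e-5 * 436 = 0.03757012 eV
Step 2: Exponent = -Eg/(2kT) = -1.51/(2*0.03757012) = -20.09576
Step 3: T^(3/2) = 436^1.5 = 9103.95
Step 4: ni = 5e15 * 9103.95 * exp(-20.09576) = 8.53e+10 cm^-3

8.53e+10


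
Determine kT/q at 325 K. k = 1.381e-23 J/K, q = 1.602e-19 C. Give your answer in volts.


Step 1: kT = 1.381e-23 * 325 = 4.48825e-21 J
Step 2: Vt = kT/q = 4.48825e-21 / 1.602e-19
Step 3: Vt = 0.02802 V

0.02802


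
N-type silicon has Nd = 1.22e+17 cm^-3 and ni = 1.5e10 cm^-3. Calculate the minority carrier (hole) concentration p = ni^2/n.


Step 1: Since Nd >> ni, n ≈ Nd = 1.22e+17 cm^-3
Step 2: p = ni^2 / n = (1.5e10)^2 / 1.22e+17
Step 3: p = 2.25e20 / 1.22e+17 = 1.84e+03 cm^-3

1.84e+03


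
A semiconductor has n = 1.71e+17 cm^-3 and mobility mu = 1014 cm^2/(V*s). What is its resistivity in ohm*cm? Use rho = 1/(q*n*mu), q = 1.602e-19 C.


Step 1: sigma = q * n * mu = 1.602e-19 * 1.71e+17 * 1014 = 2.77777e+01 S/cm
Step 2: rho = 1 / sigma = 1 / 2.77777e+01 = 0.036 ohm*cm

0.036


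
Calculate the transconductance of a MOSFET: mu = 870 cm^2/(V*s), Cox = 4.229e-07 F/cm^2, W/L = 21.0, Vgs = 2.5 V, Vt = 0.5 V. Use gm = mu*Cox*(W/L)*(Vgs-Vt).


Step 1: Vov = Vgs - Vt = 2.5 - 0.5 = 2.0 V
Step 2: gm = mu * Cox * (W/L) * Vov
Step 3: gm = 870 * 4.229e-07 * 21.0 * 2.0 = 1.55e-02 S

1.55e-02


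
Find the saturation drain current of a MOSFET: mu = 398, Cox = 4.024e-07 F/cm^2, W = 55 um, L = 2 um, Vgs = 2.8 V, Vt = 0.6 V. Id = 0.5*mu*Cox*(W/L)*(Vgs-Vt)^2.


Step 1: Overdrive voltage Vov = Vgs - Vt = 2.8 - 0.6 = 2.2 V
Step 2: W/L = 55/2 = 27.5
Step 3: Id = 0.5 * 398 * 4.024e-07 * 27.5 * 2.2^2
Step 4: Id = 1.07e-02 A

1.07e-02


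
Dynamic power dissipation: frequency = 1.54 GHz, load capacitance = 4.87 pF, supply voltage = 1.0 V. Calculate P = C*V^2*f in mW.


Step 1: V^2 = 1.0^2 = 1.0 V^2
Step 2: P = C*V^2*f = 4.87e-12 F * 1.0 * 1.54e9 Hz
Step 3: P = 7.4998e-03 W
Step 4: P = 7.5 mW

7.5


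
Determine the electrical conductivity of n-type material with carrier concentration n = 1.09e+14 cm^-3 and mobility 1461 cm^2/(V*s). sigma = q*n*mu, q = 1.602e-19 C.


Step 1: sigma = q * n * mu
Step 2: sigma = 1.602e-19 * 1.09e+14 * 1461
Step 3: sigma = 2.551e-02 S/cm

2.551e-02


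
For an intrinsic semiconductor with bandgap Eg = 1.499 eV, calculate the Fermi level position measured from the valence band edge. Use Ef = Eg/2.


Step 1: For an intrinsic semiconductor, the Fermi level sits at midgap.
Step 2: Ef = Eg / 2 = 1.499 / 2 = 0.7495 eV

0.7495


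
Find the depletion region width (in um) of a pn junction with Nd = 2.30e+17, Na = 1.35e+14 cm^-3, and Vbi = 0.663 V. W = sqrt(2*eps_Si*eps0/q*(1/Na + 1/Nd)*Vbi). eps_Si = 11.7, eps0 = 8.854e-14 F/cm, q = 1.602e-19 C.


Step 1: 1/Na + 1/Nd = 1/1.35e+14 + 1/2.30e+17 = 7.41176e-15
Step 2: 2*eps*eps0/q = 2*11.7*8.854e-14/1.602e-19 = 1.293281e+07
Step 3: W^2 = 1.293281e+07 * 7.41176e-15 * 0.663 = 6.35518e-08
Step 4: W = sqrt(6.35518e-08) = 2.521e-04 cm = 2.521 um

2.521


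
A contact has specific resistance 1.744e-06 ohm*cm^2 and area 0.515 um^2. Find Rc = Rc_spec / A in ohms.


Step 1: Convert area to cm^2: 0.515 um^2 = 5.1500e-09 cm^2
Step 2: Rc = Rc_spec / A = 1.744e-06 / 5.1500e-09
Step 3: Rc = 3.39e+02 ohms

3.39e+02


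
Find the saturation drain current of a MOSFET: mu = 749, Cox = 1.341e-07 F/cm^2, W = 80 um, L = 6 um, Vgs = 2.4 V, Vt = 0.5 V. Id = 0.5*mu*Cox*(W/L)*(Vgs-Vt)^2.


Step 1: Overdrive voltage Vov = Vgs - Vt = 2.4 - 0.5 = 1.9 V
Step 2: W/L = 80/6 = 13.3333
Step 3: Id = 0.5 * 749 * 1.341e-07 * 13.3333 * 1.9^2
Step 4: Id = 2.42e-03 A

2.42e-03


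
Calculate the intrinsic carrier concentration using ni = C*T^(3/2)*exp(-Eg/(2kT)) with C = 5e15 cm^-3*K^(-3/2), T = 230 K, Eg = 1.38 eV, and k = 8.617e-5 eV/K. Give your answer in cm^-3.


Step 1: Compute kT = 8.617e-5 * 230 = 0.0198191 eV
Step 2: Exponent = -Eg/(2kT) = -1.38/(2*0.0198191) = -34.81490
Step 3: T^(3/2) = 230^1.5 = 3488.12
Step 4: ni = 5e15 * 3488.12 * exp(-34.81490) = 1.32e+04 cm^-3

1.32e+04


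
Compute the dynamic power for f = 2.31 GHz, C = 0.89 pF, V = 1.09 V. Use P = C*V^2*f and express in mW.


Step 1: V^2 = 1.09^2 = 1.1881 V^2
Step 2: P = C*V^2*f = 0.89e-12 F * 1.1881 * 2.31e9 Hz
Step 3: P = 2.44261479e-03 W
Step 4: P = 2.443 mW

2.443


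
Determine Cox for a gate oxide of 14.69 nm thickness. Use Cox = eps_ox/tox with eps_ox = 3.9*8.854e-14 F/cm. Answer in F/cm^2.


Step 1: eps_ox = 3.9 * 8.854e-14 = 3.45306e-13 F/cm
Step 2: tox in cm = 14.69 nm * 1e-7 = 1.4690e-06 cm
Step 3: Cox = 3.45306e-13 / 1.4690e-06 = 2.35e-07 F/cm^2

2.35e-07


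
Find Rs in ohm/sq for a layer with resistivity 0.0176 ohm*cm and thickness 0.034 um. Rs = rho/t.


Step 1: Convert thickness to cm: t = 0.034 um = 3.4000e-06 cm
Step 2: Rs = rho / t = 0.0176 / 3.4000e-06
Step 3: Rs = 5176.5 ohm/sq

5176.5


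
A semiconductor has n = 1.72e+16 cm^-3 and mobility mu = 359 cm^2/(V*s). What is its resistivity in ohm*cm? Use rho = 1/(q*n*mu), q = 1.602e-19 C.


Step 1: sigma = q * n * mu = 1.602e-19 * 1.72e+16 * 359 = 9.89203e-01 S/cm
Step 2: rho = 1 / sigma = 1 / 9.89203e-01 = 1.011 ohm*cm

1.011


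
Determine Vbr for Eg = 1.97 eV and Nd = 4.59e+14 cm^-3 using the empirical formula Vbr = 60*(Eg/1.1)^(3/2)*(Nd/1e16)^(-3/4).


Step 1: Eg/1.1 = 1.97/1.1 = 1.790909
Step 2: (Eg/1.1)^1.5 = 1.790909^1.5 = 2.396681
Step 3: (Nd/1e16)^(-0.75) = (0.0459)^(-0.75) = 10.084178
Step 4: Vbr = 60 * 2.396681 * 10.084178 = 1450.1 V

1450.1


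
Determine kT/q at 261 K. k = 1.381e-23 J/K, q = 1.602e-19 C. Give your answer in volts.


Step 1: kT = 1.381e-23 * 261 = 3.60441e-21 J
Step 2: Vt = kT/q = 3.60441e-21 / 1.602e-19
Step 3: Vt = 0.0225 V

0.0225
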